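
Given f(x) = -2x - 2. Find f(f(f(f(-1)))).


-6


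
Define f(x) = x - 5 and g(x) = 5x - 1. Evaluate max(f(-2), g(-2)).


f(-2) = -7
g(-2) = -11
max = -7

-7


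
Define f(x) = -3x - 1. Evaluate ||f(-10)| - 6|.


23


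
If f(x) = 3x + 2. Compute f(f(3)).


f(3) = 11
f(11) = 35

35


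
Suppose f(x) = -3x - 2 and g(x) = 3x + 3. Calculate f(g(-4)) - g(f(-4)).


f(g(-4)) = 25
g(f(-4)) = 33
Difference = -8

-8


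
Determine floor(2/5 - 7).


2/5 = 0.4
0.4 - 7 = -6.6
floor(-6.6) = -7

-7


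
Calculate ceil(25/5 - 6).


-1


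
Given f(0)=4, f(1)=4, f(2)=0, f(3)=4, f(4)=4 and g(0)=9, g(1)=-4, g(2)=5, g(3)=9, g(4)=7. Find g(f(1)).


7


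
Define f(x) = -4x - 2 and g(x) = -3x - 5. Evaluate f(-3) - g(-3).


f(-3) = 10
g(-3) = 4
Difference = 6

6


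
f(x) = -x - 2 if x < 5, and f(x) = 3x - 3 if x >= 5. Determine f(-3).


-3 satisfies x < 5
f(-3) = 1

1


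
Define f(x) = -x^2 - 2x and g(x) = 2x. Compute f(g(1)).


g(1) = 2
f(2) = (-1)*(2)^2 - 2*(2) = -8

-8


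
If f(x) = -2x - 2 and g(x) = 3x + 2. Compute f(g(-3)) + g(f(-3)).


f(g(-3)) = 12
g(f(-3)) = 14
Sum = 26

26


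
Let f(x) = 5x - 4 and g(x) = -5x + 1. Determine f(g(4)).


g(4) = -19
f(-19) = -99

-99


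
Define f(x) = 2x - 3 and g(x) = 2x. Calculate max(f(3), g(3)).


6


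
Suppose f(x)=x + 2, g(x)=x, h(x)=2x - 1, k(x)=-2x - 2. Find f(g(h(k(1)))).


-7


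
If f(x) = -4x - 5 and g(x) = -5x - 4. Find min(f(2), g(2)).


f(2) = -13
g(2) = -14
min = -14

-14


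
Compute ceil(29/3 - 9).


29/3 = 9.6667
9.6667 - 9 = 0.6667
ceil(0.6667) = 1

1


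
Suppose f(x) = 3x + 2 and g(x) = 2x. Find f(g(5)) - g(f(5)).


f(g(5)) = 32
g(f(5)) = 34
Difference = -2

-2


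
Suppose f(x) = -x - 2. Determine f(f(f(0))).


f(0) = -2
f(-2) = 0
f(0) = -2

-2


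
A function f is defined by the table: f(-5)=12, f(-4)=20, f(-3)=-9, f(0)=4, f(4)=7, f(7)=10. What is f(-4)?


Reading from the table at x = -4

20


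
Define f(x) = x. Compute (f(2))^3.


f(2) = 2
(2)^3 = 8

8


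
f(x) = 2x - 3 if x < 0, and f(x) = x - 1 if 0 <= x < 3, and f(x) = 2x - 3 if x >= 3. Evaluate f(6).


6 satisfies x >= 3
f(6) = 9

9


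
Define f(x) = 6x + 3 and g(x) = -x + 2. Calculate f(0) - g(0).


1


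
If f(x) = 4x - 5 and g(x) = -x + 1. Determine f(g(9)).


g(9) = -8
f(-8) = -37

-37


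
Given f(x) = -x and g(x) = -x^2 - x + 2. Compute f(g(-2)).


g(-2) = 0
f(0) = 0

0


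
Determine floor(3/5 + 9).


3/5 = 0.6
0.6 + 9 = 9.6
floor(9.6) = 9

9


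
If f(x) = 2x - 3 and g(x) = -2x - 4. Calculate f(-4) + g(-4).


f(-4) = -11
g(-4) = 4
Sum = -7

-7


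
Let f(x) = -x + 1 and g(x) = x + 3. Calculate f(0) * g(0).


f(0) = 1
g(0) = 3
Product = 3

3


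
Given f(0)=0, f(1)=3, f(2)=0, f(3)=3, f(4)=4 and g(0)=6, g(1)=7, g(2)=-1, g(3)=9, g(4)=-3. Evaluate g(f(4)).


f(4) = 4
g(4) = -3

-3


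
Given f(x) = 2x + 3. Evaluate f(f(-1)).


f(-1) = 1
f(1) = 5

5


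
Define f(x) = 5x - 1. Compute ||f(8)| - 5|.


f(8) = 39
|39| = 39
|39 - 5| = 34

34


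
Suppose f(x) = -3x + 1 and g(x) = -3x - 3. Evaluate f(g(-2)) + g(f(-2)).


f(g(-2)) = -8
g(f(-2)) = -24
Sum = -32

-32


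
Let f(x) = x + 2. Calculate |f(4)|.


f(4) = 6
|6| = 6

6


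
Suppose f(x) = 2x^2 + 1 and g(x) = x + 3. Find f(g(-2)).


g(-2) = 1
f(1) = 2*(1)^2 + 1 = 3

3


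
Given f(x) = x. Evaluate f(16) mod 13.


f(16) = 16
16 mod 13 = 3

3


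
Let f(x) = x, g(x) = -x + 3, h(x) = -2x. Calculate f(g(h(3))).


9


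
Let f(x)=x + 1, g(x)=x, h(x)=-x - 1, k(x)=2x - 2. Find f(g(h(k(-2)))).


k(-2) = -6
h(-6) = 5
g(5) = 5
f(5) = 6

6


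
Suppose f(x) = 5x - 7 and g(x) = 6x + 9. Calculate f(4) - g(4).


-20


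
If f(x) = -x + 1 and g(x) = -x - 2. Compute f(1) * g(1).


f(1) = 0
g(1) = -3
Product = 0

0


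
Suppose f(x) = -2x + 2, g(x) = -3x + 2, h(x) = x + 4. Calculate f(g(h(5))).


h(5) = 9
g(9) = -25
f(-25) = 52

52


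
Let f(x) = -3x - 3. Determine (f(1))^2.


f(1) = -6
(-6)^2 = 36

36


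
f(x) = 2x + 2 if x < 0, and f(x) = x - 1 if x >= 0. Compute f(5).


5 satisfies x >= 0
f(5) = 4

4


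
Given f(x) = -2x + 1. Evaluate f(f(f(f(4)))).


59


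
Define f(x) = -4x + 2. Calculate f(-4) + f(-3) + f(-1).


f(-4) = 18
f(-3) = 14
f(-1) = 6
Sum = 38

38


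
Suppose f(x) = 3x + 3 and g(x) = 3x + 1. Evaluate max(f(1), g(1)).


f(1) = 6
g(1) = 4
max = 6

6


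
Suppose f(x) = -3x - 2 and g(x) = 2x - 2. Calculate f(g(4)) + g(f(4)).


-50


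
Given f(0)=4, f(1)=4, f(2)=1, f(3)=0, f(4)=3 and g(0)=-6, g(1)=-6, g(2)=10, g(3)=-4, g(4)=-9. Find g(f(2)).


f(2) = 1
g(1) = -6

-6


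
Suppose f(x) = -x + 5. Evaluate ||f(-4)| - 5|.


f(-4) = 9
|9| = 9
|9 - 5| = 4

4


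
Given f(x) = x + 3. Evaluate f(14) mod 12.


5


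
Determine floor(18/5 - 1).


18/5 = 3.6
3.6 - 1 = 2.6
floor(2.6) = 2

2


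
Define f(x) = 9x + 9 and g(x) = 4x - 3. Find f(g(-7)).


g(-7) = -31
f(-31) = -270

-270


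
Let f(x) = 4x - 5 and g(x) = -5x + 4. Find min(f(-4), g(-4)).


f(-4) = -21
g(-4) = 24
min = -21

-21


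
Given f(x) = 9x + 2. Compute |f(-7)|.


f(-7) = -61
|-61| = 61

61


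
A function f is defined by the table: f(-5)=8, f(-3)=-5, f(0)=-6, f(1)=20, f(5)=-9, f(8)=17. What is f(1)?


Reading from the table at x = 1

20


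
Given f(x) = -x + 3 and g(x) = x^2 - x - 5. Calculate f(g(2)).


g(2) = -3
f(-3) = 6

6


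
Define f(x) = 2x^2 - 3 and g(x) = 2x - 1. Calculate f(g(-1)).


g(-1) = -3
f(-3) = 2*(-3)^2 - 3 = 15

15


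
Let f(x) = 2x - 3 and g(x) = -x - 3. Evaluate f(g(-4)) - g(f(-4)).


-9


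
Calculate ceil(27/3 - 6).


27/3 = 9
9 - 6 = 3
ceil(3) = 3

3


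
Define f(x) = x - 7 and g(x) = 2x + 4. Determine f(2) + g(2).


f(2) = -5
g(2) = 8
Sum = 3

3


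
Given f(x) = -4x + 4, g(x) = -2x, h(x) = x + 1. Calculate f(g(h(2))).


h(2) = 3
g(3) = -6
f(-6) = 28

28


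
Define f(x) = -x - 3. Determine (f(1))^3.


f(1) = -4
(-4)^3 = -64

-64


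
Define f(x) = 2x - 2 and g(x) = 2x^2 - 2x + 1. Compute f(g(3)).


g(3) = 13
f(13) = 24

24


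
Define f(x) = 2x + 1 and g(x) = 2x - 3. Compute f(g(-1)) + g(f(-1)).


f(g(-1)) = -9
g(f(-1)) = -5
Sum = -14

-14


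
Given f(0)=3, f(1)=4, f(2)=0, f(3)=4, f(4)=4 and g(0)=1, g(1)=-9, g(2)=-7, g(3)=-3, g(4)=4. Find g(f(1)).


f(1) = 4
g(4) = 4

4


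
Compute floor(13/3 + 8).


13/3 = 4.3333
4.3333 + 8 = 12.3333
floor(12.3333) = 12

12


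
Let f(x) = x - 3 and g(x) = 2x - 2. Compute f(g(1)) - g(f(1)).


f(g(1)) = -3
g(f(1)) = -6
Difference = 3

3


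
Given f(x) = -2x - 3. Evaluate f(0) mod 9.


6


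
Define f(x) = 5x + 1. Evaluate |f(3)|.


f(3) = 16
|16| = 16

16


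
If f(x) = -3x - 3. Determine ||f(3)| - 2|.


f(3) = -12
|-12| = 12
|12 - 2| = 10

10


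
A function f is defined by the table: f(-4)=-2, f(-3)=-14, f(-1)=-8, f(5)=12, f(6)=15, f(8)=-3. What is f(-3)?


Reading from the table at x = -3

-14


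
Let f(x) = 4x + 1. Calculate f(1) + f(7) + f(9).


71


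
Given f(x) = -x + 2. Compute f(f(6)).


f(6) = -4
f(-4) = 6

6


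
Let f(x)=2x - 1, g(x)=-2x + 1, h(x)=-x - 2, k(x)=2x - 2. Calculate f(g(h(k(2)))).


17


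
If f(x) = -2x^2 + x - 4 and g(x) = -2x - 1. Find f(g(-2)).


-19


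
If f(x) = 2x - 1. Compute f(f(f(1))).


f(1) = 1
f(1) = 1
f(1) = 1

1


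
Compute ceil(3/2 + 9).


3/2 = 1.5
1.5 + 9 = 10.5
ceil(10.5) = 11

11


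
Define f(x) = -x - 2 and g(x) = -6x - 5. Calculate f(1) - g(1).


f(1) = -3
g(1) = -11
Difference = 8

8


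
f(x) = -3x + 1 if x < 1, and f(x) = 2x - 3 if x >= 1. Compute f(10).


10 satisfies x >= 1
f(10) = 17

17


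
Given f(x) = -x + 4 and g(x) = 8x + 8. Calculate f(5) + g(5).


f(5) = -1
g(5) = 48
Sum = 47

47


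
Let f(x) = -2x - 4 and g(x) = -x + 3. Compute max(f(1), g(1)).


f(1) = -6
g(1) = 2
max = 2

2


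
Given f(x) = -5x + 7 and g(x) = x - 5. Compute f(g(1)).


g(1) = -4
f(-4) = 27

27


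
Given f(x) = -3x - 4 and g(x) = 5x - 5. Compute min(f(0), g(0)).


f(0) = -4
g(0) = -5
min = -5

-5


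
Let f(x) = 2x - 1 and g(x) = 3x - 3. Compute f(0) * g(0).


f(0) = -1
g(0) = -3
Product = 3

3


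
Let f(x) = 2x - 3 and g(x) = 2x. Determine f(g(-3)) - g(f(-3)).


f(g(-3)) = -15
g(f(-3)) = -18
Difference = 3

3


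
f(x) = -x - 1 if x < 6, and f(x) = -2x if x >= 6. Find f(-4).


-4 satisfies x < 6
f(-4) = 3

3


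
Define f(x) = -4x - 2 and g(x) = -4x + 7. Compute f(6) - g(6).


-9


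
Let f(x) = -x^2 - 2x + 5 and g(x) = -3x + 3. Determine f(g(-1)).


g(-1) = 6
f(6) = (-1)*(6)^2 - 2*(6) + 5 = -43

-43


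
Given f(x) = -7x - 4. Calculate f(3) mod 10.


5


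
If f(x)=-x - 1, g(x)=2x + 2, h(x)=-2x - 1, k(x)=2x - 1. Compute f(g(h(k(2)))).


k(2) = 3
h(3) = -7
g(-7) = -12
f(-12) = 11

11


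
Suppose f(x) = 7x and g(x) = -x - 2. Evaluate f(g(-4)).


14


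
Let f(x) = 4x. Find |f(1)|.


f(1) = 4
|4| = 4

4


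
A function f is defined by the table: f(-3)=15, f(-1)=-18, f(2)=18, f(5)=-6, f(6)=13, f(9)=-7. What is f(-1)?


-18


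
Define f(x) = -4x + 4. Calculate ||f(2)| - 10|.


6


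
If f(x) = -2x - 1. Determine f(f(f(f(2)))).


f(2) = -5
f(-5) = 9
f(9) = -19
f(-19) = 37

37


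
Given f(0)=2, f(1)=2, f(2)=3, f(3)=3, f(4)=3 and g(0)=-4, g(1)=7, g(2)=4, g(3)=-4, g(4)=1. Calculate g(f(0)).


f(0) = 2
g(2) = 4

4


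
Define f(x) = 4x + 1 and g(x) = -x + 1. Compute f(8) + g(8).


f(8) = 33
g(8) = -7
Sum = 26

26


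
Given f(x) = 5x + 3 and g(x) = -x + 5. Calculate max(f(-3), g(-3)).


f(-3) = -12
g(-3) = 8
max = 8

8


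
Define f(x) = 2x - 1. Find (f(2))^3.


f(2) = 3
(3)^3 = 27

27


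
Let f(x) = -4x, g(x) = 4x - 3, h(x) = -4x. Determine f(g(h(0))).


h(0) = 0
g(0) = -3
f(-3) = 12

12


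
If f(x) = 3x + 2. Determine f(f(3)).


f(3) = 11
f(11) = 35

35


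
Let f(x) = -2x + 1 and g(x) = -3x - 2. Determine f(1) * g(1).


f(1) = -1
g(1) = -5
Product = 5

5


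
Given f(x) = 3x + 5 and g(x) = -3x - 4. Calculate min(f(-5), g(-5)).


f(-5) = -10
g(-5) = 11
min = -10

-10


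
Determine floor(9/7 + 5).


9/7 = 1.2857
1.2857 + 5 = 6.2857
floor(6.2857) = 6

6


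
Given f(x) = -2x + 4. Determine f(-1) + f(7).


-4


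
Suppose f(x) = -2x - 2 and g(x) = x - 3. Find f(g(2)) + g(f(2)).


f(g(2)) = 0
g(f(2)) = -9
Sum = -9

-9


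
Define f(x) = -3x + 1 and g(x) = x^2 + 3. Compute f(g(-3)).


g(-3) = 12
f(12) = -35

-35


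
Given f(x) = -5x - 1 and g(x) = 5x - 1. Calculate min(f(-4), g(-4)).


-21


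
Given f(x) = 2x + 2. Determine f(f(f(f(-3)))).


f(-3) = -4
f(-4) = -6
f(-6) = -10
f(-10) = -18

-18


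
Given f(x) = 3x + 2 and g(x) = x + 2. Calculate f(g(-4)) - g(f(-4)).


f(g(-4)) = -4
g(f(-4)) = -8
Difference = 4

4


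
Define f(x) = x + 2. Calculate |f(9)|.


f(9) = 11
|11| = 11

11


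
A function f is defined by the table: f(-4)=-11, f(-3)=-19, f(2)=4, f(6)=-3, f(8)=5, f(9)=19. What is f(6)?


Reading from the table at x = 6

-3


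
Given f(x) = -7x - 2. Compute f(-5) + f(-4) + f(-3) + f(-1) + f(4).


f(-5) = 33
f(-4) = 26
f(-3) = 19
f(-1) = 5
f(4) = -30
Sum = 53

53


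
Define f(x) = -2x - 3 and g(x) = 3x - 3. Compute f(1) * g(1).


f(1) = -5
g(1) = 0
Product = 0

0


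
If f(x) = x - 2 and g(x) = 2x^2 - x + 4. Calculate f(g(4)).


g(4) = 32
f(32) = 30

30


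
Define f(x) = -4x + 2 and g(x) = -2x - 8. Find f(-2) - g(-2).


f(-2) = 10
g(-2) = -4
Difference = 14

14


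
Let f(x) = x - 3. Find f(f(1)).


f(1) = -2
f(-2) = -5

-5


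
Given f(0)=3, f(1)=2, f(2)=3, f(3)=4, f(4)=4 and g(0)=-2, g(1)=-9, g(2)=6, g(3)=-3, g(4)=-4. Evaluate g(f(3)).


f(3) = 4
g(4) = -4

-4


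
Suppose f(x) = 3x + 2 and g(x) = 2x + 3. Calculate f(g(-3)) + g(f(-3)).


f(g(-3)) = -7
g(f(-3)) = -11
Sum = -18

-18


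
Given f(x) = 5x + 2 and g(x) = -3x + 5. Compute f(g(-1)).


g(-1) = 8
f(8) = 42

42


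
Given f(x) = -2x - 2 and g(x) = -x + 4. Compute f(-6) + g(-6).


f(-6) = 10
g(-6) = 10
Sum = 20

20


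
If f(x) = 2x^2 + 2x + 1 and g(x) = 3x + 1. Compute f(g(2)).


g(2) = 7
f(7) = 2*(7)^2 + 2*(7) + 1 = 113

113


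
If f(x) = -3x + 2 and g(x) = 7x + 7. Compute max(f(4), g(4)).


f(4) = -10
g(4) = 35
max = 35

35


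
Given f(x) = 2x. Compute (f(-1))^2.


f(-1) = -2
(-2)^2 = 4

4


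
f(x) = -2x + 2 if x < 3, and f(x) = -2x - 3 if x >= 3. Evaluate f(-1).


-1 satisfies x < 3
f(-1) = 4

4


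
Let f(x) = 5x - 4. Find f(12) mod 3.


f(12) = 56
56 mod 3 = 2

2


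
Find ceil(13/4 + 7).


13/4 = 3.25
3.25 + 7 = 10.25
ceil(10.25) = 11

11


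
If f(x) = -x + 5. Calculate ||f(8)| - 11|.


f(8) = -3
|-3| = 3
|3 - 11| = 8

8


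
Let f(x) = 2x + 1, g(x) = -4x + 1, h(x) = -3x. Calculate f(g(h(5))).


h(5) = -15
g(-15) = 61
f(61) = 123

123


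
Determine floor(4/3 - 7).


4/3 = 1.3333
1.3333 - 7 = -5.6667
floor(-5.6667) = -6

-6


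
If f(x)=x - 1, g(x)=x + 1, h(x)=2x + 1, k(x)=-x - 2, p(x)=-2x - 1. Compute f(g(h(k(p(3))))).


p(3) = -7
k(-7) = 5
h(5) = 11
g(11) = 12
f(12) = 11

11


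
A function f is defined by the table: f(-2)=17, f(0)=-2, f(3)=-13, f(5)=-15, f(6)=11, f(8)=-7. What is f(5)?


-15


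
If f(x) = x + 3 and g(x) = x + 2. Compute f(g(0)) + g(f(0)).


f(g(0)) = 5
g(f(0)) = 5
Sum = 10

10


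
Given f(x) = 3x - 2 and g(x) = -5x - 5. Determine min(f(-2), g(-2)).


-8


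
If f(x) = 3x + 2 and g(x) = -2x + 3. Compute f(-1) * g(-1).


f(-1) = -1
g(-1) = 5
Product = -5

-5


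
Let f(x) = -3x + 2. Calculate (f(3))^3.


f(3) = -7
(-7)^3 = -343

-343


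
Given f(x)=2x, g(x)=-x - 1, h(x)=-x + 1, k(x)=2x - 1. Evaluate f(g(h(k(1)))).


-2


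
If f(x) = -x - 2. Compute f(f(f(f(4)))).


f(4) = -6
f(-6) = 4
f(4) = -6
f(-6) = 4

4


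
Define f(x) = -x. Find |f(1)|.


1


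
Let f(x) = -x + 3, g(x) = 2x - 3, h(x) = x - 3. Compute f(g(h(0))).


h(0) = -3
g(-3) = -9
f(-9) = 12

12


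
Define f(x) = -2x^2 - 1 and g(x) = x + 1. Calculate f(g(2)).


g(2) = 3
f(3) = (-2)*(3)^2 - 1 = -19

-19


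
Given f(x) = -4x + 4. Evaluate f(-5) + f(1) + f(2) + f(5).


f(-5) = 24
f(1) = 0
f(2) = -4
f(5) = -16
Sum = 4

4


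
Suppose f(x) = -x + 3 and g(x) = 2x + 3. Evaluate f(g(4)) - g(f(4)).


f(g(4)) = -8
g(f(4)) = 1
Difference = -9

-9


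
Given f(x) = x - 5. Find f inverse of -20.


-15


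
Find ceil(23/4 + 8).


23/4 = 5.75
5.75 + 8 = 13.75
ceil(13.75) = 14

14


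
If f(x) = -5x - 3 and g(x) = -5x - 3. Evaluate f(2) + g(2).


f(2) = -13
g(2) = -13
Sum = -26

-26


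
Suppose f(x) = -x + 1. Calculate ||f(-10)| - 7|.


4


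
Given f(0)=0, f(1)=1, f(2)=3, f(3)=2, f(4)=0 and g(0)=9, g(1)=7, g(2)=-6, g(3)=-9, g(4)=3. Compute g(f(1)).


f(1) = 1
g(1) = 7

7


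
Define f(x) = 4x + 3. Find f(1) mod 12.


7


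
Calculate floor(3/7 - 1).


3/7 = 0.4286
0.4286 - 1 = -0.5714
floor(-0.5714) = -1

-1


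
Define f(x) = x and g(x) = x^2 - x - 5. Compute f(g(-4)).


g(-4) = 15
f(15) = 15

15


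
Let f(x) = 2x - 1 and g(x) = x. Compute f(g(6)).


g(6) = 6
f(6) = 11

11


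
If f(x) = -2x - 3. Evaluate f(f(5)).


f(5) = -13
f(-13) = 23

23


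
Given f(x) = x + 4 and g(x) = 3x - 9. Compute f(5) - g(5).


3


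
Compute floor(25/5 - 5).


25/5 = 5
5 - 5 = 0
floor(0) = 0

0


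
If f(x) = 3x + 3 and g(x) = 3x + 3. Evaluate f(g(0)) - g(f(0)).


0


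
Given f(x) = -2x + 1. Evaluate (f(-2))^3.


125


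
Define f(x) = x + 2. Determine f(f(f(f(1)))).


f(1) = 3
f(3) = 5
f(5) = 7
f(7) = 9

9


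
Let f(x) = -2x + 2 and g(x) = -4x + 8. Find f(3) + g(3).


f(3) = -4
g(3) = -4
Sum = -8

-8


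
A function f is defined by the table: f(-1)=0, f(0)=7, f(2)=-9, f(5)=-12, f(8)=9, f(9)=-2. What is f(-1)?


Reading from the table at x = -1

0


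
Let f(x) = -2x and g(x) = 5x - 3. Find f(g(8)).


g(8) = 37
f(37) = -74

-74


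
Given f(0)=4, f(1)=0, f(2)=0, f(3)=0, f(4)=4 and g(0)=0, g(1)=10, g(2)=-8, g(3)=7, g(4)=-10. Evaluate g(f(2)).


f(2) = 0
g(0) = 0

0


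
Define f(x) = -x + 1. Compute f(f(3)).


f(3) = -2
f(-2) = 3

3


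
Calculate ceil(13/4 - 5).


13/4 = 3.25
3.25 - 5 = -1.75
ceil(-1.75) = -1

-1


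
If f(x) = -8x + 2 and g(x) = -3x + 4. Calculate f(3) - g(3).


f(3) = -22
g(3) = -5
Difference = -17

-17


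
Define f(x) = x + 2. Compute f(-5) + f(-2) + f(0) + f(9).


f(-5) = -3
f(-2) = 0
f(0) = 2
f(9) = 11
Sum = 10

10


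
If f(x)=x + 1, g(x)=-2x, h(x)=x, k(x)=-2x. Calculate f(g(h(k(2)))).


k(2) = -4
h(-4) = -4
g(-4) = 8
f(8) = 9

9


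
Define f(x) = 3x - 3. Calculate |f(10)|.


f(10) = 27
|27| = 27

27


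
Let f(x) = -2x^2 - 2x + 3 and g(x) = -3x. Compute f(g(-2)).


g(-2) = 6
f(6) = (-2)*(6)^2 - 2*(6) + 3 = -81

-81


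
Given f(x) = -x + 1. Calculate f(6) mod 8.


f(6) = -5
-5 mod 8 = 3

3


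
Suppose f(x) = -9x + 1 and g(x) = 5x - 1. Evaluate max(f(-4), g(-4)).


f(-4) = 37
g(-4) = -21
max = 37

37


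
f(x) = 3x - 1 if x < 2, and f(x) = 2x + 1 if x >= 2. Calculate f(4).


4 satisfies x >= 2
f(4) = 9

9


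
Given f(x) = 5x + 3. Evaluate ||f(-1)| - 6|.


f(-1) = -2
|-2| = 2
|2 - 6| = 4

4


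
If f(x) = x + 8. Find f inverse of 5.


Solve x + 8 = 5
x = (5 - 8) / 1 = -3

-3


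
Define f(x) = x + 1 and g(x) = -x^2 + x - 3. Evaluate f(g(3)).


g(3) = -9
f(-9) = -8

-8


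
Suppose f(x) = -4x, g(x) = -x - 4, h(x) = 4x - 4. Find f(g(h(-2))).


h(-2) = -12
g(-12) = 8
f(8) = -32

-32


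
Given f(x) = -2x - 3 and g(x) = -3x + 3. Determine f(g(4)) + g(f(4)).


f(g(4)) = 15
g(f(4)) = 36
Sum = 51

51


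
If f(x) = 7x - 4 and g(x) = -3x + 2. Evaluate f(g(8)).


g(8) = -22
f(-22) = -158

-158


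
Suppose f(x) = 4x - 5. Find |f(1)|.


f(1) = -1
|-1| = 1

1


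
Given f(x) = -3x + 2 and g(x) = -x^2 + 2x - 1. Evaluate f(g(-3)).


g(-3) = -16
f(-16) = 50

50


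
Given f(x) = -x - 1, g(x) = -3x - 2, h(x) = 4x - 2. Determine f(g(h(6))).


h(6) = 22
g(22) = -68
f(-68) = 67

67


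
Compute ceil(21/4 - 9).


21/4 = 5.25
5.25 - 9 = -3.75
ceil(-3.75) = -3

-3


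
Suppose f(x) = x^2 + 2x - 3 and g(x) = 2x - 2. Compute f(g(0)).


g(0) = -2
f(-2) = 1*(-2)^2 + 2*(-2) - 3 = -3

-3


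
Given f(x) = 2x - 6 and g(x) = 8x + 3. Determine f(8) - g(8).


-57


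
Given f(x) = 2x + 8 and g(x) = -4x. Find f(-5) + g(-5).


f(-5) = -2
g(-5) = 20
Sum = 18

18


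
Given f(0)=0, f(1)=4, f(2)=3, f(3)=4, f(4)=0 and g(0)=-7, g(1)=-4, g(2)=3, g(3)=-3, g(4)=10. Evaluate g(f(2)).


f(2) = 3
g(3) = -3

-3


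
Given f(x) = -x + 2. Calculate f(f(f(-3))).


f(-3) = 5
f(5) = -3
f(-3) = 5

5


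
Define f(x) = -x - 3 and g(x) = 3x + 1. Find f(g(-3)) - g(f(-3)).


f(g(-3)) = 5
g(f(-3)) = 1
Difference = 4

4


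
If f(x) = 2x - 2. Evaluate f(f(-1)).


f(-1) = -4
f(-4) = -10

-10


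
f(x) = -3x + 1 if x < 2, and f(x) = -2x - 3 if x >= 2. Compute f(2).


2 satisfies x >= 2
f(2) = -7

-7


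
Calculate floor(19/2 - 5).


19/2 = 9.5
9.5 - 5 = 4.5
floor(4.5) = 4

4


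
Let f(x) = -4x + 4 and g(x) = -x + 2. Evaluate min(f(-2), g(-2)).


f(-2) = 12
g(-2) = 4
min = 4

4


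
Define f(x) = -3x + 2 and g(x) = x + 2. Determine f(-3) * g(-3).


-11


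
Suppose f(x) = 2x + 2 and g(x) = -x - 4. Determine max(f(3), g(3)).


f(3) = 8
g(3) = -7
max = 8

8


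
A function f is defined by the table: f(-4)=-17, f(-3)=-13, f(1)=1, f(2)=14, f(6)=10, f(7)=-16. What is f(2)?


Reading from the table at x = 2

14


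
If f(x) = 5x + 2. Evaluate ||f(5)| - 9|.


f(5) = 27
|27| = 27
|27 - 9| = 18

18


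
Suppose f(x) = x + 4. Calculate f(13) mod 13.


f(13) = 17
17 mod 13 = 4

4


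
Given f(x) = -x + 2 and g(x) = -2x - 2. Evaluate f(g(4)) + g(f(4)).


f(g(4)) = 12
g(f(4)) = 2
Sum = 14

14


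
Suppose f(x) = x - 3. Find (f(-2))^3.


f(-2) = -5
(-5)^3 = -125

-125


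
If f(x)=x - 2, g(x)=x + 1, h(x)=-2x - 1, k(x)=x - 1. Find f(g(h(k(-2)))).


4


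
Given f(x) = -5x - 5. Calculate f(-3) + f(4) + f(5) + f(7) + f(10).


f(-3) = 10
f(4) = -25
f(5) = -30
f(7) = -40
f(10) = -55
Sum = -140

-140


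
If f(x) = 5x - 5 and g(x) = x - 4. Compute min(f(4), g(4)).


f(4) = 15
g(4) = 0
min = 0

0


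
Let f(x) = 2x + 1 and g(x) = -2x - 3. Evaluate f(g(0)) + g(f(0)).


f(g(0)) = -5
g(f(0)) = -5
Sum = -10

-10


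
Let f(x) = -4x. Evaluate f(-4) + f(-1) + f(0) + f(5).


f(-4) = 16
f(-1) = 4
f(0) = 0
f(5) = -20
Sum = 0

0


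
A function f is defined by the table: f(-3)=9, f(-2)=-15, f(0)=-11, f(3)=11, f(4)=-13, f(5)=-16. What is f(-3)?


9


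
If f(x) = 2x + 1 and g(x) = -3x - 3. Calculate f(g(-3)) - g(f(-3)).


f(g(-3)) = 13
g(f(-3)) = 12
Difference = 1

1


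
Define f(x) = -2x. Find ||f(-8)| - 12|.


4


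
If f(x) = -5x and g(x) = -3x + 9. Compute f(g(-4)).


g(-4) = 21
f(21) = -105

-105


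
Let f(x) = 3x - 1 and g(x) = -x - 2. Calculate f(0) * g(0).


f(0) = -1
g(0) = -2
Product = 2

2


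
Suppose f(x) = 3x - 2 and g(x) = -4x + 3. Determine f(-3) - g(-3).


f(-3) = -11
g(-3) = 15
Difference = -26

-26


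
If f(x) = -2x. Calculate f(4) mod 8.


f(4) = -8
-8 mod 8 = 0

0


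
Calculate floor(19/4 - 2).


19/4 = 4.75
4.75 - 2 = 2.75
floor(2.75) = 2

2


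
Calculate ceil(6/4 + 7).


6/4 = 1.5
1.5 + 7 = 8.5
ceil(8.5) = 9

9


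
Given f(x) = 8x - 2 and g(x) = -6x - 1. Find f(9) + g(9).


f(9) = 70
g(9) = -55
Sum = 15

15


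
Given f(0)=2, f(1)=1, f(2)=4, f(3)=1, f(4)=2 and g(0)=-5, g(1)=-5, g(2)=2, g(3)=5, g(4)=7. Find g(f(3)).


f(3) = 1
g(1) = -5

-5


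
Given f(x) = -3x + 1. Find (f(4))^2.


f(4) = -11
(-11)^2 = 121

121


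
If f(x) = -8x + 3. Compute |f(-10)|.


f(-10) = 83
|83| = 83

83


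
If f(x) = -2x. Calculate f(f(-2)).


f(-2) = 4
f(4) = -8

-8


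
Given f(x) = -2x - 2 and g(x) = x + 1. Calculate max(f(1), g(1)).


f(1) = -4
g(1) = 2
max = 2

2


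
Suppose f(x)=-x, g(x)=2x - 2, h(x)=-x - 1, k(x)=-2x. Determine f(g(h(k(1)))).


k(1) = -2
h(-2) = 1
g(1) = 0
f(0) = 0

0


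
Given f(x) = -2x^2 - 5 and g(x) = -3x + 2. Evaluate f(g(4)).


g(4) = -10
f(-10) = (-2)*(-10)^2 - 5 = -205

-205


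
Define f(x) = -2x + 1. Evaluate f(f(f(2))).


f(2) = -3
f(-3) = 7
f(7) = -13

-13


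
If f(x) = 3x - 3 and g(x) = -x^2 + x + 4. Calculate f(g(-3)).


g(-3) = -8
f(-8) = -27

-27


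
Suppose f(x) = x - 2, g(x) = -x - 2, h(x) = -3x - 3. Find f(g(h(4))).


11


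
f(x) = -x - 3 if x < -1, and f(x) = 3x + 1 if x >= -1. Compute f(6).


19


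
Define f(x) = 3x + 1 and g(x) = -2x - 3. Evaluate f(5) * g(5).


f(5) = 16
g(5) = -13
Product = -208

-208


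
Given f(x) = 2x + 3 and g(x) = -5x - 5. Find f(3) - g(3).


f(3) = 9
g(3) = -20
Difference = 29

29


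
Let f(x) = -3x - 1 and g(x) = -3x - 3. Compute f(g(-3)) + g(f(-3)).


f(g(-3)) = -19
g(f(-3)) = -27
Sum = -46

-46


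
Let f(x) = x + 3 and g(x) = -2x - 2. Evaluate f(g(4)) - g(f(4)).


f(g(4)) = -7
g(f(4)) = -16
Difference = 9

9


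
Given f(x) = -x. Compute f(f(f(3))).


f(3) = -3
f(-3) = 3
f(3) = -3

-3


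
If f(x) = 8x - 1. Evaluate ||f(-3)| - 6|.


f(-3) = -25
|-25| = 25
|25 - 6| = 19

19


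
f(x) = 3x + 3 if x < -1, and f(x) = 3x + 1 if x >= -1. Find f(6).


6 satisfies x >= -1
f(6) = 19

19


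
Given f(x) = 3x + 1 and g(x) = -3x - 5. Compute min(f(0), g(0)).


f(0) = 1
g(0) = -5
min = -5

-5


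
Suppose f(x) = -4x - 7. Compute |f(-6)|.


f(-6) = 17
|17| = 17

17


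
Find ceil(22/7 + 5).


22/7 = 3.1429
3.1429 + 5 = 8.1429
ceil(8.1429) = 9

9


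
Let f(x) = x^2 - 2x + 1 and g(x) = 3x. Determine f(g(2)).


g(2) = 6
f(6) = 1*(6)^2 - 2*(6) + 1 = 25

25


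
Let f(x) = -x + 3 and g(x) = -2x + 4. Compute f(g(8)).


g(8) = -12
f(-12) = 15

15


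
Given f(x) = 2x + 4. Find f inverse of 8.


Solve 2x + 4 = 8
x = (8 - 4) / 2 = 2

2


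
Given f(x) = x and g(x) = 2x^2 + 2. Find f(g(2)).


g(2) = 10
f(10) = 10

10


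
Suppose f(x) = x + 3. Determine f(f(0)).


f(0) = 3
f(3) = 6

6


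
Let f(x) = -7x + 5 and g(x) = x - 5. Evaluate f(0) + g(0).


0


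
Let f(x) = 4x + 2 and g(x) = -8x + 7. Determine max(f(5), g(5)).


f(5) = 22
g(5) = -33
max = 22

22


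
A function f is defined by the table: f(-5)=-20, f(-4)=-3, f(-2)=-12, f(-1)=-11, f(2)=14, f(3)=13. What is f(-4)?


Reading from the table at x = -4

-3


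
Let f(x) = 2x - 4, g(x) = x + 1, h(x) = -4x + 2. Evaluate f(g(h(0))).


h(0) = 2
g(2) = 3
f(3) = 2

2


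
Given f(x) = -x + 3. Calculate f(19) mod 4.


f(19) = -16
-16 mod 4 = 0

0


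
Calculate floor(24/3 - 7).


24/3 = 8
8 - 7 = 1
floor(1) = 1

1


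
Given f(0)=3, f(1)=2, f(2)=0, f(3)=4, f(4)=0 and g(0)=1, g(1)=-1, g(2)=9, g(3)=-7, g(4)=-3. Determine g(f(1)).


f(1) = 2
g(2) = 9

9


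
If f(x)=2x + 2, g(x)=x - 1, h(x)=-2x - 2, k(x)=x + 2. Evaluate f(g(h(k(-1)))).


k(-1) = 1
h(1) = -4
g(-4) = -5
f(-5) = -8

-8


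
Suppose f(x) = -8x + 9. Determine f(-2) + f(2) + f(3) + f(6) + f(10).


-107


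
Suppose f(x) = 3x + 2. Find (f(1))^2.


f(1) = 5
(5)^2 = 25

25


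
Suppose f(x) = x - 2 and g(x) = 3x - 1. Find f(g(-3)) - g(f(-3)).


f(g(-3)) = -12
g(f(-3)) = -16
Difference = 4

4


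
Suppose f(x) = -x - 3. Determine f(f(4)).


4


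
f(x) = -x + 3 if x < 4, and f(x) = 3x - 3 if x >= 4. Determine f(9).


9 satisfies x >= 4
f(9) = 24

24


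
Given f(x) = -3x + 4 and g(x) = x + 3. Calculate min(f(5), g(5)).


f(5) = -11
g(5) = 8
min = -11

-11


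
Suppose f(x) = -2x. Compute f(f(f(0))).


f(0) = 0
f(0) = 0
f(0) = 0

0


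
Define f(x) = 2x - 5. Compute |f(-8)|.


f(-8) = -21
|-21| = 21

21


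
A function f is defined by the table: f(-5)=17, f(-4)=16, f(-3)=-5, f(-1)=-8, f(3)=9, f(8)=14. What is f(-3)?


Reading from the table at x = -3

-5


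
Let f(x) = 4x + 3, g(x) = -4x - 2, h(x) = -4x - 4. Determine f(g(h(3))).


h(3) = -16
g(-16) = 62
f(62) = 251

251


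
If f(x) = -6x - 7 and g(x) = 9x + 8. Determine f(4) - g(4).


f(4) = -31
g(4) = 44
Difference = -75

-75


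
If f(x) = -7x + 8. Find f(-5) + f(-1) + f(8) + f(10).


f(-5) = 43
f(-1) = 15
f(8) = -48
f(10) = -62
Sum = -52

-52


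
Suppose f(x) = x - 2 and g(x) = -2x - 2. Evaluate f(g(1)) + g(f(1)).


f(g(1)) = -6
g(f(1)) = 0
Sum = -6

-6


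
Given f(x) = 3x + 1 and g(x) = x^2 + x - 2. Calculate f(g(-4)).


g(-4) = 10
f(10) = 31

31


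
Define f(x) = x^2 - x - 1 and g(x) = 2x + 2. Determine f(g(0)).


g(0) = 2
f(2) = 1*(2)^2 - 1*(2) - 1 = 1

1


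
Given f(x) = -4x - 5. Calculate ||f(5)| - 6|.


19


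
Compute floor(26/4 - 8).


26/4 = 6.5
6.5 - 8 = -1.5
floor(-1.5) = -2

-2


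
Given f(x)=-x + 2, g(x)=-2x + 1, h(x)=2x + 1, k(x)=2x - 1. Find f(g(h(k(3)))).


k(3) = 5
h(5) = 11
g(11) = -21
f(-21) = 23

23


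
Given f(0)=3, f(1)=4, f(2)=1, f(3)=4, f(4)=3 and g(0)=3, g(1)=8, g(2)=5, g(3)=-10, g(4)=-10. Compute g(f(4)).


f(4) = 3
g(3) = -10

-10


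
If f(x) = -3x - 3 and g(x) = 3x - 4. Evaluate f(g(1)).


g(1) = -1
f(-1) = 0

0


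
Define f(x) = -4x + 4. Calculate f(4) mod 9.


f(4) = -12
-12 mod 9 = 6

6


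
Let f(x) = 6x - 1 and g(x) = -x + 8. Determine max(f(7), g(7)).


f(7) = 41
g(7) = 1
max = 41

41


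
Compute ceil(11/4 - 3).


11/4 = 2.75
2.75 - 3 = -0.25
ceil(-0.25) = 0

0


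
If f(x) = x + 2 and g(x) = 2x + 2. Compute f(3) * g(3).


40


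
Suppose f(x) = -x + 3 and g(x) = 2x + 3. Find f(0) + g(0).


f(0) = 3
g(0) = 3
Sum = 6

6


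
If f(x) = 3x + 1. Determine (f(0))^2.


1


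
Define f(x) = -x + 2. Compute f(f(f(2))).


0


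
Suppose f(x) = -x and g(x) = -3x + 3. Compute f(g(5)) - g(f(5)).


f(g(5)) = 12
g(f(5)) = 18
Difference = -6

-6


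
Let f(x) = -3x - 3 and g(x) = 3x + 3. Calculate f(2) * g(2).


f(2) = -9
g(2) = 9
Product = -81

-81


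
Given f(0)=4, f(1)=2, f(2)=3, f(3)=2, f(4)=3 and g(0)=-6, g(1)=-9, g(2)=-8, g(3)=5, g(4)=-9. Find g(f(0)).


-9


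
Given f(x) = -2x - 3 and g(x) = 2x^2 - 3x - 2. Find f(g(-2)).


g(-2) = 12
f(12) = -27

-27


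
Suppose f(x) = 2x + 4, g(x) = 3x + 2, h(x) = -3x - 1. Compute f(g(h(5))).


h(5) = -16
g(-16) = -46
f(-46) = -88

-88


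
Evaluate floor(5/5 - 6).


5/5 = 1
1 - 6 = -5
floor(-5) = -5

-5


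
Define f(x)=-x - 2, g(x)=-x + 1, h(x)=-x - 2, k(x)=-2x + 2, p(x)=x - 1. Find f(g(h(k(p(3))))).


p(3) = 2
k(2) = -2
h(-2) = 0
g(0) = 1
f(1) = -3

-3


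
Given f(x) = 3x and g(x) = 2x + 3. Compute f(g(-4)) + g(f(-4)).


f(g(-4)) = -15
g(f(-4)) = -21
Sum = -36

-36


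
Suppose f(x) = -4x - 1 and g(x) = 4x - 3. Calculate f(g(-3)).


g(-3) = -15
f(-15) = 59

59


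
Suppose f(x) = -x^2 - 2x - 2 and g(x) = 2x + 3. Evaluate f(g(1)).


g(1) = 5
f(5) = (-1)*(5)^2 - 2*(5) - 2 = -37

-37


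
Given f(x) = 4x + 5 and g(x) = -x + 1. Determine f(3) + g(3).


f(3) = 17
g(3) = -2
Sum = 15

15


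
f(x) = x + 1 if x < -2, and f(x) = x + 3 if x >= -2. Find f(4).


4 satisfies x >= -2
f(4) = 7

7


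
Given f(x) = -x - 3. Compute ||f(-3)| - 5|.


f(-3) = 0
|0| = 0
|0 - 5| = 5

5


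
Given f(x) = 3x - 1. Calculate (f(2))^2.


f(2) = 5
(5)^2 = 25

25


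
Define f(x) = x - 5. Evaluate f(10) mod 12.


f(10) = 5
5 mod 12 = 5

5


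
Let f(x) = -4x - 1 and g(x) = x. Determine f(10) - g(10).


f(10) = -41
g(10) = 10
Difference = -51

-51


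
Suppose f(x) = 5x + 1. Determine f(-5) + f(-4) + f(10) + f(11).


f(-5) = -24
f(-4) = -19
f(10) = 51
f(11) = 56
Sum = 64

64


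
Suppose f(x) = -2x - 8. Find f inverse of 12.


Solve -2x - 8 = 12
x = (12 + 8) / (-2) = -10

-10


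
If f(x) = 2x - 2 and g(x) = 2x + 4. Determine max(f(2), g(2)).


8


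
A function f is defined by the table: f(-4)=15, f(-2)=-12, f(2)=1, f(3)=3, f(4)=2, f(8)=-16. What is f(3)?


3


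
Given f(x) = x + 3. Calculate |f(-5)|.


f(-5) = -2
|-2| = 2

2


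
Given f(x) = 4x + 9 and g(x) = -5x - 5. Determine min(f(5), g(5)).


f(5) = 29
g(5) = -30
min = -30

-30


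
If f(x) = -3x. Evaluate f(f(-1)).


f(-1) = 3
f(3) = -9

-9


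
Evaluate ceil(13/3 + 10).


13/3 = 4.3333
4.3333 + 10 = 14.3333
ceil(14.3333) = 15

15


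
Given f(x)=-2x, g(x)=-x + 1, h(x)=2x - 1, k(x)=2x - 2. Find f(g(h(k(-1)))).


-20


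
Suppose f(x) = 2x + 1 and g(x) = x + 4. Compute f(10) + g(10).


f(10) = 21
g(10) = 14
Sum = 35

35


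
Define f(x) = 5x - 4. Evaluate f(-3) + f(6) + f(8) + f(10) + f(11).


140


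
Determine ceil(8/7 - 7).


8/7 = 1.1429
1.1429 - 7 = -5.8571
ceil(-5.8571) = -5

-5


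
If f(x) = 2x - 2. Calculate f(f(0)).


f(0) = -2
f(-2) = -6

-6


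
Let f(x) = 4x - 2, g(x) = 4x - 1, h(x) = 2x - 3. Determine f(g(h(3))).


h(3) = 3
g(3) = 11
f(11) = 42

42


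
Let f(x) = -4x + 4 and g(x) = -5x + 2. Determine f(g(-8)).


-164


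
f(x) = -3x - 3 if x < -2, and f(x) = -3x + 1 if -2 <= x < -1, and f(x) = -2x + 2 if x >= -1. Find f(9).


9 satisfies x >= -1
f(9) = -16

-16


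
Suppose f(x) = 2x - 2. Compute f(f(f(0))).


f(0) = -2
f(-2) = -6
f(-6) = -14

-14


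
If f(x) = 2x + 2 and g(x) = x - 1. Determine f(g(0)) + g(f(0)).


f(g(0)) = 0
g(f(0)) = 1
Sum = 1

1


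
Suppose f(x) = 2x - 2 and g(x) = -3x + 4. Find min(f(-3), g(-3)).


f(-3) = -8
g(-3) = 13
min = -8

-8


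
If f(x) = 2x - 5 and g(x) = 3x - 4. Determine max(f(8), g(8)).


f(8) = 11
g(8) = 20
max = 20

20


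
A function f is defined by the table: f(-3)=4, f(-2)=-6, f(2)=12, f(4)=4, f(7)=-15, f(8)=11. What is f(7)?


Reading from the table at x = 7

-15


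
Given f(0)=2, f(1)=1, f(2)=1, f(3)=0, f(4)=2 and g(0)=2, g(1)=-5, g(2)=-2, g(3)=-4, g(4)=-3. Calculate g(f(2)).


f(2) = 1
g(1) = -5

-5


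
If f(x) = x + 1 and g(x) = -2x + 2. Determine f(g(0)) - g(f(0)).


f(g(0)) = 3
g(f(0)) = 0
Difference = 3

3


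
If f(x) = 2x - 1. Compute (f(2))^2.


f(2) = 3
(3)^2 = 9

9


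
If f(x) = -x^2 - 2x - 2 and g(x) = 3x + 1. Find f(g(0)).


g(0) = 1
f(1) = (-1)*(1)^2 - 2*(1) - 2 = -5

-5


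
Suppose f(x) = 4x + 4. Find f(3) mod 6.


4


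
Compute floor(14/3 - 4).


14/3 = 4.6667
4.6667 - 4 = 0.6667
floor(0.6667) = 0

0


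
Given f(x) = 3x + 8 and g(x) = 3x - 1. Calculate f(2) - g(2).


f(2) = 14
g(2) = 5
Difference = 9

9


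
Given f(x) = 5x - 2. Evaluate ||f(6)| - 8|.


20


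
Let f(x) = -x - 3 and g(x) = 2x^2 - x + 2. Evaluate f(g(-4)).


g(-4) = 38
f(38) = -41

-41


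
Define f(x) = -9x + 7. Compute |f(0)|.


f(0) = 7
|7| = 7

7


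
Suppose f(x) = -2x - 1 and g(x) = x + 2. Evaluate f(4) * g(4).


f(4) = -9
g(4) = 6
Product = -54

-54


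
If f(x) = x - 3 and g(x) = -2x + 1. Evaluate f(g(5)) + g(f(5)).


-15


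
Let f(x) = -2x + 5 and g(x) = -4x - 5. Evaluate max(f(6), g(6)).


f(6) = -7
g(6) = -29
max = -7

-7


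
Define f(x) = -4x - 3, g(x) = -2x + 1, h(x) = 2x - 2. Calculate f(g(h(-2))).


h(-2) = -6
g(-6) = 13
f(13) = -55

-55


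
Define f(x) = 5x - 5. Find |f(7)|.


f(7) = 30
|30| = 30

30


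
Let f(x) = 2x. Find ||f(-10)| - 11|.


9


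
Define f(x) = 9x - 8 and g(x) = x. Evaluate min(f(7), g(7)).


f(7) = 55
g(7) = 7
min = 7

7


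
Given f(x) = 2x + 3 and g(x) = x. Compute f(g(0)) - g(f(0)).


f(g(0)) = 3
g(f(0)) = 3
Difference = 0

0


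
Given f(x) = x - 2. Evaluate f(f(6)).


f(6) = 4
f(4) = 2

2


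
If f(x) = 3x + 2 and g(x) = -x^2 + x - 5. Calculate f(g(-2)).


g(-2) = -11
f(-11) = -31

-31


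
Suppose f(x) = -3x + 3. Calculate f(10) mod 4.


1


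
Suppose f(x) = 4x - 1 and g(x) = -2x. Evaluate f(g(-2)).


g(-2) = 4
f(4) = 15

15


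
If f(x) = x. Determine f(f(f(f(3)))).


3


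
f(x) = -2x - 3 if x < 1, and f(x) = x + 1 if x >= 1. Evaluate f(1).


1 satisfies x >= 1
f(1) = 2

2


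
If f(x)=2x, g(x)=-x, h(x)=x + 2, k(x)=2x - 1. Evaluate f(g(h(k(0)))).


k(0) = -1
h(-1) = 1
g(1) = -1
f(-1) = -2

-2


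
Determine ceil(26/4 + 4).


26/4 = 6.5
6.5 + 4 = 10.5
ceil(10.5) = 11

11


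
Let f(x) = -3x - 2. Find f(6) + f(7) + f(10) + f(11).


-110


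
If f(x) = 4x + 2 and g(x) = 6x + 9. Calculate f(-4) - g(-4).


f(-4) = -14
g(-4) = -15
Difference = 1

1


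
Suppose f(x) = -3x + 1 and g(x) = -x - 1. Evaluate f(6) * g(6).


f(6) = -17
g(6) = -7
Product = 119

119


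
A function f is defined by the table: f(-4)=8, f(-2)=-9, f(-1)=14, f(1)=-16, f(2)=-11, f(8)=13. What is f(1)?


-16


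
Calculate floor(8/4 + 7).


8/4 = 2
2 + 7 = 9
floor(9) = 9

9


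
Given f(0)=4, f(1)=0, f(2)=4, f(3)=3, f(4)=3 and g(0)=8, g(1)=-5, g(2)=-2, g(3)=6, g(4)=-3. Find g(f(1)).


f(1) = 0
g(0) = 8

8


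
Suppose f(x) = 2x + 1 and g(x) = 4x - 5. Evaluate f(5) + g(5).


f(5) = 11
g(5) = 15
Sum = 26

26


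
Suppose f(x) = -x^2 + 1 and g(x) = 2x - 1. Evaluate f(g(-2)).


g(-2) = -5
f(-5) = (-1)*(-5)^2 + 1 = -24

-24


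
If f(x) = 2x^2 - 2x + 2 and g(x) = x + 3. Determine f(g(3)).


g(3) = 6
f(6) = 2*(6)^2 - 2*(6) + 2 = 62

62


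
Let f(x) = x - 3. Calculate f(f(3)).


f(3) = 0
f(0) = -3

-3


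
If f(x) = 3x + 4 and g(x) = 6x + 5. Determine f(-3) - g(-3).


f(-3) = -5
g(-3) = -13
Difference = 8

8


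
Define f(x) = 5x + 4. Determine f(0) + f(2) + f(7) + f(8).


f(0) = 4
f(2) = 14
f(7) = 39
f(8) = 44
Sum = 101

101


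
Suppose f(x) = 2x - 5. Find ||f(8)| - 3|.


f(8) = 11
|11| = 11
|11 - 3| = 8

8


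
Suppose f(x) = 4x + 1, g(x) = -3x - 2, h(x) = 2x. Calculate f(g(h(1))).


-31


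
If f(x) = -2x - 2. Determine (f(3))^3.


f(3) = -8
(-8)^3 = -512

-512


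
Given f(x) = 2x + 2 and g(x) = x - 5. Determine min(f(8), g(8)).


f(8) = 18
g(8) = 3
min = 3

3


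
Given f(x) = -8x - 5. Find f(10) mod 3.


f(10) = -85
-85 mod 3 = 2

2


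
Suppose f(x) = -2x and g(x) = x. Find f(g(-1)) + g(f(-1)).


4


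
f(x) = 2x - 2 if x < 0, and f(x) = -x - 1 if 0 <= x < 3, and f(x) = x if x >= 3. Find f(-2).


-2 satisfies x < 0
f(-2) = -6

-6


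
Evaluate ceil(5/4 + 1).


3


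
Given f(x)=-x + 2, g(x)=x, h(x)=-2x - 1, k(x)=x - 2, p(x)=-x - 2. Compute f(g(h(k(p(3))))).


p(3) = -5
k(-5) = -7
h(-7) = 13
g(13) = 13
f(13) = -11

-11


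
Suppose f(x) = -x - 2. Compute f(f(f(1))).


-3


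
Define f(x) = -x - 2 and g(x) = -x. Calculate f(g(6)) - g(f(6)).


f(g(6)) = 4
g(f(6)) = 8
Difference = -4

-4


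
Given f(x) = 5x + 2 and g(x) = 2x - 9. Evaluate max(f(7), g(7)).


37


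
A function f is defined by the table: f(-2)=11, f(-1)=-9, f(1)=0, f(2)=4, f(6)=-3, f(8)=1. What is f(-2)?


Reading from the table at x = -2

11


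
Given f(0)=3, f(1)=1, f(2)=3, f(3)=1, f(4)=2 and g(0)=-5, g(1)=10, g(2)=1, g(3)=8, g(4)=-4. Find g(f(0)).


f(0) = 3
g(3) = 8

8


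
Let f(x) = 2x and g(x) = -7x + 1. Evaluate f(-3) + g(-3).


f(-3) = -6
g(-3) = 22
Sum = 16

16


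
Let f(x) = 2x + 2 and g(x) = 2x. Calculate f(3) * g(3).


f(3) = 8
g(3) = 6
Product = 48

48


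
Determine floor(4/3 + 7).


4/3 = 1.3333
1.3333 + 7 = 8.3333
floor(8.3333) = 8

8


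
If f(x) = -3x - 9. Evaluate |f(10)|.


f(10) = -39
|-39| = 39

39


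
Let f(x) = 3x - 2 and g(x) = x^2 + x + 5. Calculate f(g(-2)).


g(-2) = 7
f(7) = 19

19


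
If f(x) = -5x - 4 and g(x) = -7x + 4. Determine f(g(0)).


-24


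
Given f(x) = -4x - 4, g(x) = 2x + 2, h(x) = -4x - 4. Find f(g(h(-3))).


h(-3) = 8
g(8) = 18
f(18) = -76

-76


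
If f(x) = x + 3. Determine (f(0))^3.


f(0) = 3
(3)^3 = 27

27


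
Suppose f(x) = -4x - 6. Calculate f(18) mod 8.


2


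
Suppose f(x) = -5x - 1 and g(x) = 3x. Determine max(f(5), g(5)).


f(5) = -26
g(5) = 15
max = 15

15


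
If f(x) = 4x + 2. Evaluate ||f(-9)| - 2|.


f(-9) = -34
|-34| = 34
|34 - 2| = 32

32


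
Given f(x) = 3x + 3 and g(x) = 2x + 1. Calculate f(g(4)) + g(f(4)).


61


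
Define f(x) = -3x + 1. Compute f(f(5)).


f(5) = -14
f(-14) = 43

43


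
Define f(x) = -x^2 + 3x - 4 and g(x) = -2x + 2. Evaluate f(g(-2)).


g(-2) = 6
f(6) = (-1)*(6)^2 + 3*(6) - 4 = -22

-22


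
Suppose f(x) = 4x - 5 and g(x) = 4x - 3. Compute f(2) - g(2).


f(2) = 3
g(2) = 5
Difference = -2

-2
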